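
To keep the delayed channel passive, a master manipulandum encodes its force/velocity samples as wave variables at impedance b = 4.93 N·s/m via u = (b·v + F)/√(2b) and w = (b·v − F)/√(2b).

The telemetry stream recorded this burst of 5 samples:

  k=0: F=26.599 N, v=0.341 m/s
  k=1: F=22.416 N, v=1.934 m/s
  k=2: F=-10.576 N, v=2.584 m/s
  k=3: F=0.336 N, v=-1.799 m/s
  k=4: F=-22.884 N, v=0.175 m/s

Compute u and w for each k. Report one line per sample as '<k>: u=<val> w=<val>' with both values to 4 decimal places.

0: u=9.0062 w=-7.9355
1: u=10.1752 w=-4.1023
2: u=0.6889 w=7.4250
3: u=-2.7175 w=-2.9315
4: u=-7.0130 w=7.5625

k=0: b·v=4.93×0.341=1.6811; √(2b)=3.1401; u=(1.6811+26.599)/3.1401=9.0062, w=(1.6811−26.599)/3.1401=-7.9355
k=1: b·v=4.93×1.934=9.5346; √(2b)=3.1401; u=(9.5346+22.416)/3.1401=10.1752, w=(9.5346−22.416)/3.1401=-4.1023
k=2: b·v=4.93×2.584=12.7391; √(2b)=3.1401; u=(12.7391+(-10.576))/3.1401=0.6889, w=(12.7391−(-10.576))/3.1401=7.4250
k=3: b·v=4.93×(-1.799)=-8.8691; √(2b)=3.1401; u=(-8.8691+0.336)/3.1401=-2.7175, w=(-8.8691−0.336)/3.1401=-2.9315
k=4: b·v=4.93×0.175=0.8627; √(2b)=3.1401; u=(0.8627+(-22.884))/3.1401=-7.0130, w=(0.8627−(-22.884))/3.1401=7.5625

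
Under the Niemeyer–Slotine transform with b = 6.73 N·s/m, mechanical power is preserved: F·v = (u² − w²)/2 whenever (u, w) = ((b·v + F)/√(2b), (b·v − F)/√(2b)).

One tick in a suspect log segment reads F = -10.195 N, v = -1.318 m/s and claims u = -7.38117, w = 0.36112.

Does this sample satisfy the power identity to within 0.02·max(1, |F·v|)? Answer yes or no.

no

F·v = (-10.195)×(-1.318) = 13.4370 W.
(u² − w²)/2 = (54.4817 − 0.1304)/2 = 27.1756 W.
|Δ| = 13.7386;  2% of max(1, |F·v|) = 0.2687.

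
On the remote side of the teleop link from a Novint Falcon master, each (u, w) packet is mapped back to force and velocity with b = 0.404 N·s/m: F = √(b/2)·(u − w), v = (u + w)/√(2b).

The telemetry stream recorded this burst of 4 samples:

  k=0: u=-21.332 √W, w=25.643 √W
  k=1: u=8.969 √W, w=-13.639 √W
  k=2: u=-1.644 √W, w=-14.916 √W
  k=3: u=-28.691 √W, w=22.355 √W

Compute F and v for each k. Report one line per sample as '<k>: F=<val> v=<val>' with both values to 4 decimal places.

0: F=-21.1126 v=4.7959
1: F=10.1610 v=-5.1953
2: F=5.9650 v=-18.4228
3: F=-22.9423 v=-7.0487

k=0: u−w=-46.9750, u+w=4.3110; √(b/2)=0.4494, √(2b)=0.8989; F=0.4494×(-46.975)=-21.1126, v=4.3110/0.8989=4.7959
k=1: u−w=22.6080, u+w=-4.6700; √(b/2)=0.4494, √(2b)=0.8989; F=0.4494×22.608=10.1610, v=-4.6700/0.8989=-5.1953
k=2: u−w=13.2720, u+w=-16.5600; √(b/2)=0.4494, √(2b)=0.8989; F=0.4494×13.272=5.9650, v=-16.5600/0.8989=-18.4228
k=3: u−w=-51.0460, u+w=-6.3360; √(b/2)=0.4494, √(2b)=0.8989; F=0.4494×(-51.046)=-22.9423, v=-6.3360/0.8989=-7.0487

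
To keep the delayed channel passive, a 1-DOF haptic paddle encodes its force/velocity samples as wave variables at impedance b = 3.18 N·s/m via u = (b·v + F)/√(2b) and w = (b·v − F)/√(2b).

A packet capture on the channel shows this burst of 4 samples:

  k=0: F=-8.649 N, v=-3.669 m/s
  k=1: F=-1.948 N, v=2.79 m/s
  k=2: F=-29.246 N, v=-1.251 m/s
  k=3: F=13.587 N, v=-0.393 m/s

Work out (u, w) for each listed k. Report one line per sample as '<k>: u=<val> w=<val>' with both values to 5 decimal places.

0: u=-8.05598 w=-1.19688
1: u=2.74562 w=4.29049
2: u=-13.17424 w=10.01934
3: u=4.89204 w=-5.88315

k=0: b·v=3.18×(-3.669)=-11.66742; √(2b)=2.52190; u=(-11.66742+(-8.649))/2.52190=-8.05598, w=(-11.66742−(-8.649))/2.52190=-1.19688
k=1: b·v=3.18×2.79=8.87220; √(2b)=2.52190; u=(8.87220+(-1.948))/2.52190=2.74562, w=(8.87220−(-1.948))/2.52190=4.29049
k=2: b·v=3.18×(-1.251)=-3.97818; √(2b)=2.52190; u=(-3.97818+(-29.246))/2.52190=-13.17424, w=(-3.97818−(-29.246))/2.52190=10.01934
k=3: b·v=3.18×(-0.393)=-1.24974; √(2b)=2.52190; u=(-1.24974+13.587)/2.52190=4.89204, w=(-1.24974−13.587)/2.52190=-5.88315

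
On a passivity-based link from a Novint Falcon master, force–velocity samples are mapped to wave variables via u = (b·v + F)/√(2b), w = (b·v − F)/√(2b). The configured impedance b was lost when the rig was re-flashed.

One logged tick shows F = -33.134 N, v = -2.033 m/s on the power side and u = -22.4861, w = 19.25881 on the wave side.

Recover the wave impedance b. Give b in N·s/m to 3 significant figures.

b = 1.26 N·s/m

u + w = -3.22729;  u + w = √(2b)·v, so √(2b) = -3.22729/(-2.033) = 1.58745.
b = (√(2b))²/2 = 2.52000/2 = 1.26000.
(Check via u − w = 2F/√(2b): u − w = -41.74491, 2F/√(2b) = -41.74488.)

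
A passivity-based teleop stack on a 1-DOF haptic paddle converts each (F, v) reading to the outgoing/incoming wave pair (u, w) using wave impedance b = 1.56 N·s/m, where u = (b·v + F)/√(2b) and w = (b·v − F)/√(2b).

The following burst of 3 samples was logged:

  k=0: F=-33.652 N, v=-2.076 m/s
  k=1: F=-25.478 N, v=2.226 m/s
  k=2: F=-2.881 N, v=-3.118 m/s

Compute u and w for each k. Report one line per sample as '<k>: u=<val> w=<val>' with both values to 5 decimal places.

0: u=-20.88517 w=17.21822
1: u=-12.45813 w=16.39003
2: u=-4.38479 w=-1.12270

k=0: b·v=1.56×(-2.076)=-3.23856; √(2b)=1.76635; u=(-3.23856+(-33.652))/1.76635=-20.88517, w=(-3.23856−(-33.652))/1.76635=17.21822
k=1: b·v=1.56×2.226=3.47256; √(2b)=1.76635; u=(3.47256+(-25.478))/1.76635=-12.45813, w=(3.47256−(-25.478))/1.76635=16.39003
k=2: b·v=1.56×(-3.118)=-4.86408; √(2b)=1.76635; u=(-4.86408+(-2.881))/1.76635=-4.38479, w=(-4.86408−(-2.881))/1.76635=-1.12270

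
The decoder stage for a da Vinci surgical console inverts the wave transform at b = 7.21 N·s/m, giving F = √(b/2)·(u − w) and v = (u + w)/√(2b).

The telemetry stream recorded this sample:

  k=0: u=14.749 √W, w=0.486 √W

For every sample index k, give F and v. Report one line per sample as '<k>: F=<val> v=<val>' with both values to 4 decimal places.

0: F=27.0809 v=4.0120

k=0: u−w=14.2630, u+w=15.2350; √(b/2)=1.8987, √(2b)=3.7974; F=1.8987×14.263=27.0809, v=15.2350/3.7974=4.0120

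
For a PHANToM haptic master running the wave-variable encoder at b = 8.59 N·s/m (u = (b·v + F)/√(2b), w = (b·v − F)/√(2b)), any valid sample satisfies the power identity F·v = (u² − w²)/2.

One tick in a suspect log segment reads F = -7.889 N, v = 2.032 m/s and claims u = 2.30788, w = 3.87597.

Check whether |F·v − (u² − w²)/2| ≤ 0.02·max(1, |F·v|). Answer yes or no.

F·v = (-7.889)×2.032 = -16.0304 W.
(u² − w²)/2 = (5.3263 − 15.0231)/2 = -4.8484 W.
|Δ| = 11.1820;  2% of max(1, |F·v|) = 0.3206.

no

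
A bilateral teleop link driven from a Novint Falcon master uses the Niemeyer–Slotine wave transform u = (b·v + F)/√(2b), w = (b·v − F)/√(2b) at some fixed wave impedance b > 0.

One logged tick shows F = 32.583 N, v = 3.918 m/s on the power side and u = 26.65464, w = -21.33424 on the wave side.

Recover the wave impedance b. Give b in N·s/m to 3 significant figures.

b = 0.922 N·s/m

u + w = 5.32040;  u + w = √(2b)·v, so √(2b) = 5.32040/3.918 = 1.35794.
b = (√(2b))²/2 = 1.84399/2 = 0.92200.
(Check via u − w = 2F/√(2b): u − w = 47.98888, 2F/√(2b) = 47.98895.)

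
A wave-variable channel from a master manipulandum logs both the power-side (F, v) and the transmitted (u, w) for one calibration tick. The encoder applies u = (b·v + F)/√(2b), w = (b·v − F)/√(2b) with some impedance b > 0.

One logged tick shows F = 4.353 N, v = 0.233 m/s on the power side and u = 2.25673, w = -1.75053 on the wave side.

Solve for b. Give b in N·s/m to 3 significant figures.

b = 2.36 N·s/m

u + w = 0.5062;  u + w = √(2b)·v, so √(2b) = 0.5062/0.233 = 2.1725.
b = (√(2b))²/2 = 4.7199/2 = 2.3599.
(Check via u − w = 2F/√(2b): u − w = 4.0073, 2F/√(2b) = 4.0073.)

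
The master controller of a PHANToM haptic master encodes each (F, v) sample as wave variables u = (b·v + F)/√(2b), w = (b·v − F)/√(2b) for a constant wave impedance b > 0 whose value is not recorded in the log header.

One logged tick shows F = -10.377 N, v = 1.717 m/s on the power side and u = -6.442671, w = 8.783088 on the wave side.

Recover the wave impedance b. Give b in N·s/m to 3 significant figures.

u + w = 2.340417;  u + w = √(2b)·v, so √(2b) = 2.340417/1.717 = 1.363085.
b = (√(2b))²/2 = 1.858001/2 = 0.929000.
(Check via u − w = 2F/√(2b): u − w = -15.225759, 2F/√(2b) = -15.225756.)

b = 0.929 N·s/m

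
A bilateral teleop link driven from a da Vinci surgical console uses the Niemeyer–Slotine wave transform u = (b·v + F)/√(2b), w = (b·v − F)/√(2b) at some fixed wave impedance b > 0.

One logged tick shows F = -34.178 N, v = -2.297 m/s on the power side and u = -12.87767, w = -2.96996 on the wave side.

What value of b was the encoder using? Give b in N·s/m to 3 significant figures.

b = 23.8 N·s/m

u + w = -15.84763;  u + w = √(2b)·v, so √(2b) = -15.84763/(-2.297) = 6.89927.
b = (√(2b))²/2 = 47.59997/2 = 23.79998.
(Check via u − w = 2F/√(2b): u − w = -9.90771, 2F/√(2b) = -9.90771.)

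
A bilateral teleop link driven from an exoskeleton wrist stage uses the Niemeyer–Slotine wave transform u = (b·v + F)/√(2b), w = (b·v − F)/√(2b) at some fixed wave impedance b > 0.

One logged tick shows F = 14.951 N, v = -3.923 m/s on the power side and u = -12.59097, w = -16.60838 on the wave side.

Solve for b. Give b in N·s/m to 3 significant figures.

b = 27.7 N·s/m

u + w = -29.1994;  u + w = √(2b)·v, so √(2b) = -29.1994/(-3.923) = 7.4431.
b = (√(2b))²/2 = 55.4000/2 = 27.7000.
(Check via u − w = 2F/√(2b): u − w = 4.0174, 2F/√(2b) = 4.0174.)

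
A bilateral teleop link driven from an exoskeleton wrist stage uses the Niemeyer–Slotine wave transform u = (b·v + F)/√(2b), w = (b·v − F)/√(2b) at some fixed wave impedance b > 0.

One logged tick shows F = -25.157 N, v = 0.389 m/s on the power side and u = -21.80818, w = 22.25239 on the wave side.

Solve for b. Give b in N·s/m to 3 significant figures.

b = 0.652 N·s/m

u + w = 0.4442;  u + w = √(2b)·v, so √(2b) = 0.4442/0.389 = 1.1419.
b = (√(2b))²/2 = 1.3040/2 = 0.6520.
(Check via u − w = 2F/√(2b): u − w = -44.0606, 2F/√(2b) = -44.0606.)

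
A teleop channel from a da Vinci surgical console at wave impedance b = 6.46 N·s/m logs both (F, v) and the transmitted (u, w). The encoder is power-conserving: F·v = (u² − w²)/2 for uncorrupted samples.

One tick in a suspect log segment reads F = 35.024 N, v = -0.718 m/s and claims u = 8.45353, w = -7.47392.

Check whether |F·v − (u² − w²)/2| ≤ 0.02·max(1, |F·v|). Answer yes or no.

no

F·v = 35.024×(-0.718) = -25.14723 W.
(u² − w²)/2 = (71.46217 − 55.85948)/2 = 7.80134 W.
|Δ| = 32.94858;  2% of max(1, |F·v|) = 0.50294.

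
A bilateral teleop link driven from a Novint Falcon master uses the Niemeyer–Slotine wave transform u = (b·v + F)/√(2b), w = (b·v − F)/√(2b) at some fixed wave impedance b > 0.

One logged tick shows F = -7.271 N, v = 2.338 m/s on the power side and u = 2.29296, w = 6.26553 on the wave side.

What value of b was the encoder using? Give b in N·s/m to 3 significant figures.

b = 6.7 N·s/m

u + w = 8.55849;  u + w = √(2b)·v, so √(2b) = 8.55849/2.338 = 3.66060.
b = (√(2b))²/2 = 13.40001/2 = 6.70001.
(Check via u − w = 2F/√(2b): u − w = -3.97257, 2F/√(2b) = -3.97257.)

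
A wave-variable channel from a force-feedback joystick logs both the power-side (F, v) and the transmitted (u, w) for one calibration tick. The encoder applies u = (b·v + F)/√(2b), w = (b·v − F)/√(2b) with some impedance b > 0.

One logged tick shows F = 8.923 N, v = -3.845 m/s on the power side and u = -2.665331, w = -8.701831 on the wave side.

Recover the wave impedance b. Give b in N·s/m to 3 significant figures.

u + w = -11.367162;  u + w = √(2b)·v, so √(2b) = -11.367162/(-3.845) = 2.956349.
b = (√(2b))²/2 = 8.740000/2 = 4.370000.
(Check via u − w = 2F/√(2b): u − w = 6.036500, 2F/√(2b) = 6.036500.)

b = 4.37 N·s/m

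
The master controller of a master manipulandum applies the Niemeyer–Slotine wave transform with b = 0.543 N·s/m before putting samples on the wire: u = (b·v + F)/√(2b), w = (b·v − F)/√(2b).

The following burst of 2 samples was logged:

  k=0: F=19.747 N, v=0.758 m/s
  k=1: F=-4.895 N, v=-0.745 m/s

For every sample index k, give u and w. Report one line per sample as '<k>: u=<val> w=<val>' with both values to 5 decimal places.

k=0: b·v=0.543×0.758=0.41159; √(2b)=1.04211; u=(0.41159+19.747)/1.04211=19.34396, w=(0.41159−19.747)/1.04211=-18.55404
k=1: b·v=0.543×(-0.745)=-0.40454; √(2b)=1.04211; u=(-0.40454+(-4.895))/1.04211=-5.08537, w=(-0.40454−(-4.895))/1.04211=4.30900

0: u=19.34396 w=-18.55404
1: u=-5.08537 w=4.30900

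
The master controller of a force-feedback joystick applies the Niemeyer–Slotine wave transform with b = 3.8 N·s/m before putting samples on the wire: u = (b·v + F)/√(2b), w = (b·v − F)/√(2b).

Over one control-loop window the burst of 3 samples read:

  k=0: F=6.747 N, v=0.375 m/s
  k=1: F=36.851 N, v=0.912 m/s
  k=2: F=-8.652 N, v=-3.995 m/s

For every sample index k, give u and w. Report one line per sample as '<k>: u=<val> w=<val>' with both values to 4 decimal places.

0: u=2.9643 w=-1.9305
1: u=14.6244 w=-12.1102
2: u=-8.6451 w=-2.3683

k=0: b·v=3.8×0.375=1.4250; √(2b)=2.7568; u=(1.4250+6.747)/2.7568=2.9643, w=(1.4250−6.747)/2.7568=-1.9305
k=1: b·v=3.8×0.912=3.4656; √(2b)=2.7568; u=(3.4656+36.851)/2.7568=14.6244, w=(3.4656−36.851)/2.7568=-12.1102
k=2: b·v=3.8×(-3.995)=-15.1810; √(2b)=2.7568; u=(-15.1810+(-8.652))/2.7568=-8.6451, w=(-15.1810−(-8.652))/2.7568=-2.3683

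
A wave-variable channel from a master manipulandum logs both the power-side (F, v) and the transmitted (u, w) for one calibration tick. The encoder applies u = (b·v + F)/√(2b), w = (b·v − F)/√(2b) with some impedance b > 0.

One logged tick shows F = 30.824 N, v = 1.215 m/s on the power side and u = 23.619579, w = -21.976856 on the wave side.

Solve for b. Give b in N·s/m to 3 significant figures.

u + w = 1.642723;  u + w = √(2b)·v, so √(2b) = 1.642723/1.215 = 1.352035.
b = (√(2b))²/2 = 1.828000/2 = 0.914000.
(Check via u − w = 2F/√(2b): u − w = 45.596435, 2F/√(2b) = 45.596440.)

b = 0.914 N·s/m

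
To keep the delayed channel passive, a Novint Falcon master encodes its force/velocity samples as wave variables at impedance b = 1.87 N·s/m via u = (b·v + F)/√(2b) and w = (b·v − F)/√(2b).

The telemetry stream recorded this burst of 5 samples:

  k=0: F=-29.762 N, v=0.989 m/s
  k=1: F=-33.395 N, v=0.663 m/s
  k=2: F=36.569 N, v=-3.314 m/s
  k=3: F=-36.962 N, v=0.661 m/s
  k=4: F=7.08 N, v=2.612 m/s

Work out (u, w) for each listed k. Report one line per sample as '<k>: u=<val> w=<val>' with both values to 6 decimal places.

k=0: b·v=1.87×0.989=1.849430; √(2b)=1.933908; u=(1.849430+(-29.762))/1.933908=-14.433246, w=(1.849430−(-29.762))/1.933908=16.345881
k=1: b·v=1.87×0.663=1.239810; √(2b)=1.933908; u=(1.239810+(-33.395))/1.933908=-16.627053, w=(1.239810−(-33.395))/1.933908=17.909234
k=2: b·v=1.87×(-3.314)=-6.197180; √(2b)=1.933908; u=(-6.197180+36.569)/1.933908=15.704894, w=(-6.197180−36.569)/1.933908=-22.113865
k=3: b·v=1.87×0.661=1.236070; √(2b)=1.933908; u=(1.236070+(-36.962))/1.933908=-18.473439, w=(1.236070−(-36.962))/1.933908=19.751752
k=4: b·v=1.87×2.612=4.884440; √(2b)=1.933908; u=(4.884440+7.08)/1.933908=6.186665, w=(4.884440−7.08)/1.933908=-1.135297

0: u=-14.433246 w=16.345881
1: u=-16.627053 w=17.909234
2: u=15.704894 w=-22.113865
3: u=-18.473439 w=19.751752
4: u=6.186665 w=-1.135297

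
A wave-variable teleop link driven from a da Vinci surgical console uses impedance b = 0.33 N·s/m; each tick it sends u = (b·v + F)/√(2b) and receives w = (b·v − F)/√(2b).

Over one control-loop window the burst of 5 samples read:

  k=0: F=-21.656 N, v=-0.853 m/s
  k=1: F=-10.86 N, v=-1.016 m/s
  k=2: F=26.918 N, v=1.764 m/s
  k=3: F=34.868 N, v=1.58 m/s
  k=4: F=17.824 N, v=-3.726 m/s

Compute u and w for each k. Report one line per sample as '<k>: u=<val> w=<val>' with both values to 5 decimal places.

k=0: b·v=0.33×(-0.853)=-0.28149; √(2b)=0.81240; u=(-0.28149+(-21.656))/0.81240=-27.00318, w=(-0.28149−(-21.656))/0.81240=26.31020
k=1: b·v=0.33×(-1.016)=-0.33528; √(2b)=0.81240; u=(-0.33528+(-10.86))/0.81240=-13.78044, w=(-0.33528−(-10.86))/0.81240=12.95503
k=2: b·v=0.33×1.764=0.58212; √(2b)=0.81240; u=(0.58212+26.918)/0.81240=33.85031, w=(0.58212−26.918)/0.81240=-32.41723
k=3: b·v=0.33×1.58=0.52140; √(2b)=0.81240; u=(0.52140+34.868)/0.81240=43.56134, w=(0.52140−34.868)/0.81240=-42.27774
k=4: b·v=0.33×(-3.726)=-1.22958; √(2b)=0.81240; u=(-1.22958+17.824)/0.81240=20.42632, w=(-1.22958−17.824)/0.81240=-23.45334

0: u=-27.00318 w=26.31020
1: u=-13.78044 w=12.95503
2: u=33.85031 w=-32.41723
3: u=43.56134 w=-42.27774
4: u=20.42632 w=-23.45334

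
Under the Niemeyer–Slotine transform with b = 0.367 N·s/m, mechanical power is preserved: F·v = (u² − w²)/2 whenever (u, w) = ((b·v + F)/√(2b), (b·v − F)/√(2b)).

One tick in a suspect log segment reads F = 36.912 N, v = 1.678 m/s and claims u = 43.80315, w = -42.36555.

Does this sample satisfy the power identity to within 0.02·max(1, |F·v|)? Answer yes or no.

yes

F·v = 36.912×1.678 = 61.9383 W.
(u² − w²)/2 = (1918.7159 − 1794.8398)/2 = 61.9381 W.
|Δ| = 0.0003;  2% of max(1, |F·v|) = 1.2388.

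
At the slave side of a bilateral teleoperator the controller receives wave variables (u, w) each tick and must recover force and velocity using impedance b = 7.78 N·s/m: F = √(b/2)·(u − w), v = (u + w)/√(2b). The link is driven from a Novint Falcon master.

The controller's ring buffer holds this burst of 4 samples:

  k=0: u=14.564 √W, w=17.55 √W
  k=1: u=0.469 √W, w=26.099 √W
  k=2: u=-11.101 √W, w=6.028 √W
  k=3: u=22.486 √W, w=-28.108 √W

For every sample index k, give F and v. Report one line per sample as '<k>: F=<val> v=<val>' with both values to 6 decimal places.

k=0: u−w=-2.986000, u+w=32.114000; √(b/2)=1.972308, √(2b)=3.944617; F=1.972308×(-2.986)=-5.889313, v=32.114000/3.944617=8.141222
k=1: u−w=-25.630000, u+w=26.568000; √(b/2)=1.972308, √(2b)=3.944617; F=1.972308×(-25.63)=-50.550262, v=26.568000/3.944617=6.735255
k=2: u−w=-17.129000, u+w=-5.073000; √(b/2)=1.972308, √(2b)=3.944617; F=1.972308×(-17.129)=-33.783669, v=-5.073000/3.944617=-1.286057
k=3: u−w=50.594000, u+w=-5.622000; √(b/2)=1.972308, √(2b)=3.944617; F=1.972308×50.594=99.786966, v=-5.622000/3.944617=-1.425234

0: F=-5.889313 v=8.141222
1: F=-50.550262 v=6.735255
2: F=-33.783669 v=-1.286057
3: F=99.786966 v=-1.425234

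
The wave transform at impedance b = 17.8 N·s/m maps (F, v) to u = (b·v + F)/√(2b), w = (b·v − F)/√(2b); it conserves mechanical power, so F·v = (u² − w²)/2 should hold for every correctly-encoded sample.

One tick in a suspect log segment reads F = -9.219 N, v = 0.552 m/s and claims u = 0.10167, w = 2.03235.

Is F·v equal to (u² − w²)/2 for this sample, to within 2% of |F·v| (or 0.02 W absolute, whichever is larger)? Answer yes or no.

F·v = (-9.219)×0.552 = -5.08889 W.
(u² − w²)/2 = (0.01034 − 4.13045)/2 = -2.06005 W.
|Δ| = 3.02883;  2% of max(1, |F·v|) = 0.10178.

no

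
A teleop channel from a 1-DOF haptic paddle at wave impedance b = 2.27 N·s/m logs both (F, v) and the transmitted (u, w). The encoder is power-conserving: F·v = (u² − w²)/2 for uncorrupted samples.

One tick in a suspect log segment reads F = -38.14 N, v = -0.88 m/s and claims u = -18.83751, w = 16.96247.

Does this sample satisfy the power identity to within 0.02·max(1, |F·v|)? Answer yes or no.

F·v = (-38.14)×(-0.88) = 33.56320 W.
(u² − w²)/2 = (354.85178 − 287.72539)/2 = 33.56320 W.
|Δ| = 0.00000;  2% of max(1, |F·v|) = 0.67126.

yes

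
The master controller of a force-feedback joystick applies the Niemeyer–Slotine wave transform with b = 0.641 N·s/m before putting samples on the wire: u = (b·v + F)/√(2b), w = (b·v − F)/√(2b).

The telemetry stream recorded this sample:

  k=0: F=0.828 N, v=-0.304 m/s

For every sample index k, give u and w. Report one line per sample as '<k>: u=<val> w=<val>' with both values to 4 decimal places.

k=0: b·v=0.641×(-0.304)=-0.1949; √(2b)=1.1323; u=(-0.1949+0.828)/1.1323=0.5592, w=(-0.1949−0.828)/1.1323=-0.9034

0: u=0.5592 w=-0.9034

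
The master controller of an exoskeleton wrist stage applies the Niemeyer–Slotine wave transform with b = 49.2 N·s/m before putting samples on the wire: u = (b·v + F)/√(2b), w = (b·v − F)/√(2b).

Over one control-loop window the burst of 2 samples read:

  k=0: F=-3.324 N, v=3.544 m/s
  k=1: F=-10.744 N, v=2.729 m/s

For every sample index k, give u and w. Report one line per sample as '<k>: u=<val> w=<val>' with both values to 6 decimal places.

0: u=17.242577 w=17.912760
1: u=12.452300 w=14.618500

k=0: b·v=49.2×3.544=174.364800; √(2b)=9.919677; u=(174.364800+(-3.324))/9.919677=17.242577, w=(174.364800−(-3.324))/9.919677=17.912760
k=1: b·v=49.2×2.729=134.266800; √(2b)=9.919677; u=(134.266800+(-10.744))/9.919677=12.452300, w=(134.266800−(-10.744))/9.919677=14.618500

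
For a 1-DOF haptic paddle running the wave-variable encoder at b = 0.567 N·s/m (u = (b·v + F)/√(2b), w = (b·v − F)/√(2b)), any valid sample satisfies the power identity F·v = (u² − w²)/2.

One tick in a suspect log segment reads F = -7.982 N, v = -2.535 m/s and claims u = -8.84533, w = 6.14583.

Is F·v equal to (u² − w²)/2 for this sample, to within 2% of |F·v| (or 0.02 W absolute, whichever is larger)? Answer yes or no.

F·v = (-7.982)×(-2.535) = 20.2344 W.
(u² − w²)/2 = (78.2399 − 37.7712)/2 = 20.2343 W.
|Δ| = 0.0001;  2% of max(1, |F·v|) = 0.4047.

yes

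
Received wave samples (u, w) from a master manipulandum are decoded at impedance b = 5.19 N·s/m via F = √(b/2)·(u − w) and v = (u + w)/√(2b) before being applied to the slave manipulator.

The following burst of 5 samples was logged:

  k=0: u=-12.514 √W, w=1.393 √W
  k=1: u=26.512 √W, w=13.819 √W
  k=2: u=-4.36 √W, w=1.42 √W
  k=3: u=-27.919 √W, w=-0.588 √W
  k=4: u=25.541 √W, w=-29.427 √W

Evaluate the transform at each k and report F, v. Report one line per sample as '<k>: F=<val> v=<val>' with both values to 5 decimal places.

k=0: u−w=-13.90700, u+w=-11.12100; √(b/2)=1.61090, √(2b)=3.22180; F=1.61090×(-13.907)=-22.40279, v=-11.12100/3.22180=-3.45180
k=1: u−w=12.69300, u+w=40.33100; √(b/2)=1.61090, √(2b)=3.22180; F=1.61090×12.693=20.44716, v=40.33100/3.22180=12.51815
k=2: u−w=-5.78000, u+w=-2.94000; √(b/2)=1.61090, √(2b)=3.22180; F=1.61090×(-5.78)=-9.31100, v=-2.94000/3.22180=-0.91253
k=3: u−w=-27.33100, u+w=-28.50700; √(b/2)=1.61090, √(2b)=3.22180; F=1.61090×(-27.331)=-44.02752, v=-28.50700/3.22180=-8.84816
k=4: u−w=54.96800, u+w=-3.88600; √(b/2)=1.61090, √(2b)=3.22180; F=1.61090×54.968=88.54797, v=-3.88600/3.22180=-1.20616

0: F=-22.40279 v=-3.45180
1: F=20.44716 v=12.51815
2: F=-9.31100 v=-0.91253
3: F=-44.02752 v=-8.84816
4: F=88.54797 v=-1.20616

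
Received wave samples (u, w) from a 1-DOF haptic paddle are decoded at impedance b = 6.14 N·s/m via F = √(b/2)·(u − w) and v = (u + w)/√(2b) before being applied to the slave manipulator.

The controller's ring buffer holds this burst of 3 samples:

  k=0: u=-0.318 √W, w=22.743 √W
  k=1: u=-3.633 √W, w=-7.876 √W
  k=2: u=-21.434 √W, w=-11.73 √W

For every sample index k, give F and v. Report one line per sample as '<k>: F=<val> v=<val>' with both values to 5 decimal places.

k=0: u−w=-23.06100, u+w=22.42500; √(b/2)=1.75214, √(2b)=3.50428; F=1.75214×(-23.061)=-40.40614, v=22.42500/3.50428=6.39931
k=1: u−w=4.24300, u+w=-11.50900; √(b/2)=1.75214, √(2b)=3.50428; F=1.75214×4.243=7.43434, v=-11.50900/3.50428=-3.28427
k=2: u−w=-9.70400, u+w=-33.16400; √(b/2)=1.75214, √(2b)=3.50428; F=1.75214×(-9.704)=-17.00278, v=-33.16400/3.50428=-9.46385

0: F=-40.40614 v=6.39931
1: F=7.43434 v=-3.28427
2: F=-17.00278 v=-9.46385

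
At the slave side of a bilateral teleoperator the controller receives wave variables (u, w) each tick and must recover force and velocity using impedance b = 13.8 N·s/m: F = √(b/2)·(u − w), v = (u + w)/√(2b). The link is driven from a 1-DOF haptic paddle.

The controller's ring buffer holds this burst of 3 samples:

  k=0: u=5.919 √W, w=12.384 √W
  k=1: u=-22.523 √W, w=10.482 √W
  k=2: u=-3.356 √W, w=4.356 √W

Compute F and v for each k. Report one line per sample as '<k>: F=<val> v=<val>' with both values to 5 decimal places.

0: F=-16.98217 v=3.48392
1: F=-86.69704 v=-2.29197
2: F=-20.25777 v=0.19035

k=0: u−w=-6.46500, u+w=18.30300; √(b/2)=2.62679, √(2b)=5.25357; F=2.62679×(-6.465)=-16.98217, v=18.30300/5.25357=3.48392
k=1: u−w=-33.00500, u+w=-12.04100; √(b/2)=2.62679, √(2b)=5.25357; F=2.62679×(-33.005)=-86.69704, v=-12.04100/5.25357=-2.29197
k=2: u−w=-7.71200, u+w=1.00000; √(b/2)=2.62679, √(2b)=5.25357; F=2.62679×(-7.712)=-20.25777, v=1.00000/5.25357=0.19035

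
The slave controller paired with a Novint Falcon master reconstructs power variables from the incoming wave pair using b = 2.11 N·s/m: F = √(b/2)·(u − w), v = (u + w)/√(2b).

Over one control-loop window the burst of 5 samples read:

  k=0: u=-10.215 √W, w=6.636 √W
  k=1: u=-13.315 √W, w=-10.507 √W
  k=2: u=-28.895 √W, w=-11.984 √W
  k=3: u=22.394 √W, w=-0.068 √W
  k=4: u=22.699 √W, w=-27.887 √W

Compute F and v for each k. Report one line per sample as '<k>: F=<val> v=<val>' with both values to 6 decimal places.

0: F=-17.308200 v=-1.742230
1: F=-2.884186 v=-11.596368
2: F=-17.369828 v=-19.899586
3: F=23.071437 v=10.868127
4: F=51.958496 v=-2.525479

k=0: u−w=-16.851000, u+w=-3.579000; √(b/2)=1.027132, √(2b)=2.054264; F=1.027132×(-16.851)=-17.308200, v=-3.579000/2.054264=-1.742230
k=1: u−w=-2.808000, u+w=-23.822000; √(b/2)=1.027132, √(2b)=2.054264; F=1.027132×(-2.808)=-2.884186, v=-23.822000/2.054264=-11.596368
k=2: u−w=-16.911000, u+w=-40.879000; √(b/2)=1.027132, √(2b)=2.054264; F=1.027132×(-16.911)=-17.369828, v=-40.879000/2.054264=-19.899586
k=3: u−w=22.462000, u+w=22.326000; √(b/2)=1.027132, √(2b)=2.054264; F=1.027132×22.462=23.071437, v=22.326000/2.054264=10.868127
k=4: u−w=50.586000, u+w=-5.188000; √(b/2)=1.027132, √(2b)=2.054264; F=1.027132×50.586=51.958496, v=-5.188000/2.054264=-2.525479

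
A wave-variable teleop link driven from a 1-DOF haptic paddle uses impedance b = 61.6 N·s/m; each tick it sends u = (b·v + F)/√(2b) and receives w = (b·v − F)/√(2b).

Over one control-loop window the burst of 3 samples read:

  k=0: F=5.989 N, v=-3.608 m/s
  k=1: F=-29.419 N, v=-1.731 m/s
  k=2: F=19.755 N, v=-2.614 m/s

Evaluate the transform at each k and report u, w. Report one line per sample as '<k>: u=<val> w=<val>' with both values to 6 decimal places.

0: u=-19.484016 w=-20.563159
1: u=-12.257128 w=-6.956192
2: u=-12.727309 w=-16.286913

k=0: b·v=61.6×(-3.608)=-222.252800; √(2b)=11.099550; u=(-222.252800+5.989)/11.099550=-19.484016, w=(-222.252800−5.989)/11.099550=-20.563159
k=1: b·v=61.6×(-1.731)=-106.629600; √(2b)=11.099550; u=(-106.629600+(-29.419))/11.099550=-12.257128, w=(-106.629600−(-29.419))/11.099550=-6.956192
k=2: b·v=61.6×(-2.614)=-161.022400; √(2b)=11.099550; u=(-161.022400+19.755)/11.099550=-12.727309, w=(-161.022400−19.755)/11.099550=-16.286913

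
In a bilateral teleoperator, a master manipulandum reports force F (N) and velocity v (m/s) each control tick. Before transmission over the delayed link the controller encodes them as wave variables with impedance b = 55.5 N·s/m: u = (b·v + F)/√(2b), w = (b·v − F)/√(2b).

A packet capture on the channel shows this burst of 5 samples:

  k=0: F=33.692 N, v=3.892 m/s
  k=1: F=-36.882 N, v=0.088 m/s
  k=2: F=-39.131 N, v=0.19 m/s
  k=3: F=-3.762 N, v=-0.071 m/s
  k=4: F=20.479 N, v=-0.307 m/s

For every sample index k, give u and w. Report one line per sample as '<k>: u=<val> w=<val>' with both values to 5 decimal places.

k=0: b·v=55.5×3.892=216.00600; √(2b)=10.53565; u=(216.00600+33.692)/10.53565=23.70029, w=(216.00600−33.692)/10.53565=17.30448
k=1: b·v=55.5×0.088=4.88400; √(2b)=10.53565; u=(4.88400+(-36.882))/10.53565=-3.03712, w=(4.88400−(-36.882))/10.53565=3.96425
k=2: b·v=55.5×0.19=10.54500; √(2b)=10.53565; u=(10.54500+(-39.131))/10.53565=-2.71326, w=(10.54500−(-39.131))/10.53565=4.71504
k=3: b·v=55.5×(-0.071)=-3.94050; √(2b)=10.53565; u=(-3.94050+(-3.762))/10.53565=-0.73109, w=(-3.94050−(-3.762))/10.53565=-0.01694
k=4: b·v=55.5×(-0.307)=-17.03850; √(2b)=10.53565; u=(-17.03850+20.479)/10.53565=0.32656, w=(-17.03850−20.479)/10.53565=-3.56100

0: u=23.70029 w=17.30448
1: u=-3.03712 w=3.96425
2: u=-2.71326 w=4.71504
3: u=-0.73109 w=-0.01694
4: u=0.32656 w=-3.56100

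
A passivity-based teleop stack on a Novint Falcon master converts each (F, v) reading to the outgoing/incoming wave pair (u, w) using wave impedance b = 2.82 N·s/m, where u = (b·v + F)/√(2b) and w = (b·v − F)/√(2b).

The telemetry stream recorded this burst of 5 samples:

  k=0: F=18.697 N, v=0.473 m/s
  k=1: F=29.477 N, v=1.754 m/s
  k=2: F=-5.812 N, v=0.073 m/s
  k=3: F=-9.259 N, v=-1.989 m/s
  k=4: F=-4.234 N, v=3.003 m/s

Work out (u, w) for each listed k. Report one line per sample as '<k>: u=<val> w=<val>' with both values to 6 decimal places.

0: u=8.434514 w=-7.311201
1: u=14.494816 w=-10.329296
2: u=-2.360611 w=2.533976
3: u=-6.260549 w=1.536936
4: u=1.783029 w=5.348701

k=0: b·v=2.82×0.473=1.333860; √(2b)=2.374868; u=(1.333860+18.697)/2.374868=8.434514, w=(1.333860−18.697)/2.374868=-7.311201
k=1: b·v=2.82×1.754=4.946280; √(2b)=2.374868; u=(4.946280+29.477)/2.374868=14.494816, w=(4.946280−29.477)/2.374868=-10.329296
k=2: b·v=2.82×0.073=0.205860; √(2b)=2.374868; u=(0.205860+(-5.812))/2.374868=-2.360611, w=(0.205860−(-5.812))/2.374868=2.533976
k=3: b·v=2.82×(-1.989)=-5.608980; √(2b)=2.374868; u=(-5.608980+(-9.259))/2.374868=-6.260549, w=(-5.608980−(-9.259))/2.374868=1.536936
k=4: b·v=2.82×3.003=8.468460; √(2b)=2.374868; u=(8.468460+(-4.234))/2.374868=1.783029, w=(8.468460−(-4.234))/2.374868=5.348701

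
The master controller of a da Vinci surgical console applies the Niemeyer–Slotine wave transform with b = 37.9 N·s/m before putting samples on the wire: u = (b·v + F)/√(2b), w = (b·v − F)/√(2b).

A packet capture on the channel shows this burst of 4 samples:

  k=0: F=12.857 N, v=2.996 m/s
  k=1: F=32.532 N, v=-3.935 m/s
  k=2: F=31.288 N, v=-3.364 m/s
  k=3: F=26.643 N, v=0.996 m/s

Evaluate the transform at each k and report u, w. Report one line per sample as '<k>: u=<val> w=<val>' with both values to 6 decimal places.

k=0: b·v=37.9×2.996=113.548400; √(2b)=8.706320; u=(113.548400+12.857)/8.706320=14.518810, w=(113.548400−12.857)/8.706320=11.565323
k=1: b·v=37.9×(-3.935)=-149.136500; √(2b)=8.706320; u=(-149.136500+32.532)/8.706320=-13.393088, w=(-149.136500−32.532)/8.706320=-20.866280
k=2: b·v=37.9×(-3.364)=-127.495600; √(2b)=8.706320; u=(-127.495600+31.288)/8.706320=-11.050318, w=(-127.495600−31.288)/8.706320=-18.237741
k=3: b·v=37.9×0.996=37.748400; √(2b)=8.706320; u=(37.748400+26.643)/8.706320=7.395938, w=(37.748400−26.643)/8.706320=1.275556

0: u=14.518810 w=11.565323
1: u=-13.393088 w=-20.866280
2: u=-11.050318 w=-18.237741
3: u=7.395938 w=1.275556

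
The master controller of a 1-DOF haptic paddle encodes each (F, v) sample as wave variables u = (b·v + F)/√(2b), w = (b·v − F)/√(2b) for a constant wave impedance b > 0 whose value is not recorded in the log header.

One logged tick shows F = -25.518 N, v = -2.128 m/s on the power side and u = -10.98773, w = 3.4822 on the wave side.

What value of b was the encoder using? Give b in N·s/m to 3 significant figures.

u + w = -7.5055;  u + w = √(2b)·v, so √(2b) = -7.5055/(-2.128) = 3.5270.
b = (√(2b))²/2 = 12.4400/2 = 6.2200.
(Check via u − w = 2F/√(2b): u − w = -14.4699, 2F/√(2b) = -14.4699.)

b = 6.22 N·s/m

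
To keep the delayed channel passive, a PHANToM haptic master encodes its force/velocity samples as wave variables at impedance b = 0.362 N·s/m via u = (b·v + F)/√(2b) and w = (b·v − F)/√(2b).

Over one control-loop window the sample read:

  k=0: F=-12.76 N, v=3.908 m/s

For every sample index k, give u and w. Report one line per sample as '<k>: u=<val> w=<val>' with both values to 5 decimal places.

k=0: b·v=0.362×3.908=1.41470; √(2b)=0.85088; u=(1.41470+(-12.76))/0.85088=-13.33358, w=(1.41470−(-12.76))/0.85088=16.65883

0: u=-13.33358 w=16.65883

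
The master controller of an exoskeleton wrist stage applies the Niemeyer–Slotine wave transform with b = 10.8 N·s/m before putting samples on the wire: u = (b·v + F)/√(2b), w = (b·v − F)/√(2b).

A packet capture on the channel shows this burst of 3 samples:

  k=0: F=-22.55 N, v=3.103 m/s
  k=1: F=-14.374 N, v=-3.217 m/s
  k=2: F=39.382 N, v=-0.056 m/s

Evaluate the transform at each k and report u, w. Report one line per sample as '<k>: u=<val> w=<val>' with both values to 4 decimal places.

k=0: b·v=10.8×3.103=33.5124; √(2b)=4.6476; u=(33.5124+(-22.55))/4.6476=2.3587, w=(33.5124−(-22.55))/4.6476=12.0627
k=1: b·v=10.8×(-3.217)=-34.7436; √(2b)=4.6476; u=(-34.7436+(-14.374))/4.6476=-10.5684, w=(-34.7436−(-14.374))/4.6476=-4.3828
k=2: b·v=10.8×(-0.056)=-0.6048; √(2b)=4.6476; u=(-0.6048+39.382)/4.6476=8.3435, w=(-0.6048−39.382)/4.6476=-8.6038

0: u=2.3587 w=12.0627
1: u=-10.5684 w=-4.3828
2: u=8.3435 w=-8.6038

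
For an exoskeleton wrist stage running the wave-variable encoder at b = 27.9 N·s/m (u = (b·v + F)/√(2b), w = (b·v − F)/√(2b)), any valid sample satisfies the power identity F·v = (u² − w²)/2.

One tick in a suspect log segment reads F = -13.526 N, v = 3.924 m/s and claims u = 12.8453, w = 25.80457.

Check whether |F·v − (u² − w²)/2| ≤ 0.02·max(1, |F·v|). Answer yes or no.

no

F·v = (-13.526)×3.924 = -53.0760 W.
(u² − w²)/2 = (165.0017 − 665.8758)/2 = -250.4371 W.
|Δ| = 197.3610;  2% of max(1, |F·v|) = 1.0615.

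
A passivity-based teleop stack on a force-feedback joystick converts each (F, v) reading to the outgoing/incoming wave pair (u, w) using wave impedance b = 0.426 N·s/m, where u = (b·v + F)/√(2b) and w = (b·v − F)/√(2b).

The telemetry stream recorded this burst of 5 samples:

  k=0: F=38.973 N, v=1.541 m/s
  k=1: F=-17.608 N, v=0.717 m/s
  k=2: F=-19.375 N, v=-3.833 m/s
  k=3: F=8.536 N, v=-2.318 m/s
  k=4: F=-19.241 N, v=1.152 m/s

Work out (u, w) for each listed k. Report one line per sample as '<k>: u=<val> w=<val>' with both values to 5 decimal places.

k=0: b·v=0.426×1.541=0.65647; √(2b)=0.92304; u=(0.65647+38.973)/0.92304=42.93371, w=(0.65647−38.973)/0.92304=-41.51131
k=1: b·v=0.426×0.717=0.30544; √(2b)=0.92304; u=(0.30544+(-17.608))/0.92304=-18.74522, w=(0.30544−(-17.608))/0.92304=19.40704
k=2: b·v=0.426×(-3.833)=-1.63286; √(2b)=0.92304; u=(-1.63286+(-19.375))/0.92304=-22.75946, w=(-1.63286−(-19.375))/0.92304=19.22145
k=3: b·v=0.426×(-2.318)=-0.98747; √(2b)=0.92304; u=(-0.98747+8.536)/0.92304=8.17792, w=(-0.98747−8.536)/0.92304=-10.31752
k=4: b·v=0.426×1.152=0.49075; √(2b)=0.92304; u=(0.49075+(-19.241))/0.92304=-20.31362, w=(0.49075−(-19.241))/0.92304=21.37696

0: u=42.93371 w=-41.51131
1: u=-18.74522 w=19.40704
2: u=-22.75946 w=19.22145
3: u=8.17792 w=-10.31752
4: u=-20.31362 w=21.37696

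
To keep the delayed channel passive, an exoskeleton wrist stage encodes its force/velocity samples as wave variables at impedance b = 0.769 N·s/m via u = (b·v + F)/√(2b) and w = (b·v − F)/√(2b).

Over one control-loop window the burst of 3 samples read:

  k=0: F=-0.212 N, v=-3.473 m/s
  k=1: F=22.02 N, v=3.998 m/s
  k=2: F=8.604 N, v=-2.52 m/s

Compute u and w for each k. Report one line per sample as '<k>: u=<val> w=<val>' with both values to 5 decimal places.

0: u=-2.32449 w=-1.98259
1: u=20.23484 w=-15.27667
2: u=5.37520 w=-8.50041

k=0: b·v=0.769×(-3.473)=-2.67074; √(2b)=1.24016; u=(-2.67074+(-0.212))/1.24016=-2.32449, w=(-2.67074−(-0.212))/1.24016=-1.98259
k=1: b·v=0.769×3.998=3.07446; √(2b)=1.24016; u=(3.07446+22.02)/1.24016=20.23484, w=(3.07446−22.02)/1.24016=-15.27667
k=2: b·v=0.769×(-2.52)=-1.93788; √(2b)=1.24016; u=(-1.93788+8.604)/1.24016=5.37520, w=(-1.93788−8.604)/1.24016=-8.50041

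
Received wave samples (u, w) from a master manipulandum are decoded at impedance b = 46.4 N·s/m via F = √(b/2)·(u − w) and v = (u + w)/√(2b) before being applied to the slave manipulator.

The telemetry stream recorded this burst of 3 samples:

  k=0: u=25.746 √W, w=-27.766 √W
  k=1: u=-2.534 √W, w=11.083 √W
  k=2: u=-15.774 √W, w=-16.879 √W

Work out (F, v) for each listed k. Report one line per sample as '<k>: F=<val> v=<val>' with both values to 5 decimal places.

k=0: u−w=53.51200, u+w=-2.02000; √(b/2)=4.81664, √(2b)=9.63328; F=4.81664×53.512=257.74792, v=-2.02000/9.63328=-0.20969
k=1: u−w=-13.61700, u+w=8.54900; √(b/2)=4.81664, √(2b)=9.63328; F=4.81664×(-13.617)=-65.58816, v=8.54900/9.63328=0.88744
k=2: u−w=1.10500, u+w=-32.65300; √(b/2)=4.81664, √(2b)=9.63328; F=4.81664×1.105=5.32238, v=-32.65300/9.63328=-3.38961

0: F=257.74792 v=-0.20969
1: F=-65.58816 v=0.88744
2: F=5.32238 v=-3.38961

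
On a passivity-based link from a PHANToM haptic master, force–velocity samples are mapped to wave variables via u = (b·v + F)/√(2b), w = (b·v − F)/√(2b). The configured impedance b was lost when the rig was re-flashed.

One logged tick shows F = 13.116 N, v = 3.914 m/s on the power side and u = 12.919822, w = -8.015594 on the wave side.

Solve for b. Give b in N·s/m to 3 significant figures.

b = 0.785 N·s/m

u + w = 4.904228;  u + w = √(2b)·v, so √(2b) = 4.904228/3.914 = 1.252996.
b = (√(2b))²/2 = 1.570000/2 = 0.785000.
(Check via u − w = 2F/√(2b): u − w = 20.935416, 2F/√(2b) = 20.935415.)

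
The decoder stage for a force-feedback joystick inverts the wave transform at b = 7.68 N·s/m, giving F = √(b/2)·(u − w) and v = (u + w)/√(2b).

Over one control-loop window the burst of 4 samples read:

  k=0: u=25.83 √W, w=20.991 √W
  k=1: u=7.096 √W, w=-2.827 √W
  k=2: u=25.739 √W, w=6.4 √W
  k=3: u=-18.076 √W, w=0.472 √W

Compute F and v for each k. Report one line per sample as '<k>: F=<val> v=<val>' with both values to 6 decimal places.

k=0: u−w=4.839000, u+w=46.821000; √(b/2)=1.959592, √(2b)=3.919184; F=1.959592×4.839=9.482465, v=46.821000/3.919184=11.946621
k=1: u−w=9.923000, u+w=4.269000; √(b/2)=1.959592, √(2b)=3.919184; F=1.959592×9.923=19.445029, v=4.269000/3.919184=1.089257
k=2: u−w=19.339000, u+w=32.139000; √(b/2)=1.959592, √(2b)=3.919184; F=1.959592×19.339=37.896546, v=32.139000/3.919184=8.200432
k=3: u−w=-18.548000, u+w=-17.604000; √(b/2)=1.959592, √(2b)=3.919184; F=1.959592×(-18.548)=-36.346509, v=-17.604000/3.919184=-4.491752

0: F=9.482465 v=11.946621
1: F=19.445029 v=1.089257
2: F=37.896546 v=8.200432
3: F=-36.346509 v=-4.491752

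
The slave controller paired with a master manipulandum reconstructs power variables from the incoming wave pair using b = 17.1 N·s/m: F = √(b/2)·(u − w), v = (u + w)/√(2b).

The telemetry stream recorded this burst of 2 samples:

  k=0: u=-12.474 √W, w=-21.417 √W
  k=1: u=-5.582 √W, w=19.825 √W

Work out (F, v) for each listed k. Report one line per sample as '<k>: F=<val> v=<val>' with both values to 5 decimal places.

0: F=26.14967 v=-5.79524
1: F=-74.29104 v=2.43550

k=0: u−w=8.94300, u+w=-33.89100; √(b/2)=2.92404, √(2b)=5.84808; F=2.92404×8.943=26.14967, v=-33.89100/5.84808=-5.79524
k=1: u−w=-25.40700, u+w=14.24300; √(b/2)=2.92404, √(2b)=5.84808; F=2.92404×(-25.407)=-74.29104, v=14.24300/5.84808=2.43550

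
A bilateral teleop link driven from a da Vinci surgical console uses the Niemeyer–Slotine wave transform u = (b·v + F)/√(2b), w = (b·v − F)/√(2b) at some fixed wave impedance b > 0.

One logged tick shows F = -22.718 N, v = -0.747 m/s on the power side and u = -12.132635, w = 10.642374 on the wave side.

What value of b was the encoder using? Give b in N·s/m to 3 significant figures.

u + w = -1.490261;  u + w = √(2b)·v, so √(2b) = -1.490261/(-0.747) = 1.994995.
b = (√(2b))²/2 = 3.980004/2 = 1.990002.
(Check via u − w = 2F/√(2b): u − w = -22.775009, 2F/√(2b) = -22.774998.)

b = 1.99 N·s/m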